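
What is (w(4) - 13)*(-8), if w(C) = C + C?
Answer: 40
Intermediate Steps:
w(C) = 2*C
(w(4) - 13)*(-8) = (2*4 - 13)*(-8) = (8 - 13)*(-8) = -5*(-8) = 40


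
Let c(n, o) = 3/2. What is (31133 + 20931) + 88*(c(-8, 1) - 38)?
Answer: 48852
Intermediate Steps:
c(n, o) = 3/2 (c(n, o) = 3*(½) = 3/2)
(31133 + 20931) + 88*(c(-8, 1) - 38) = (31133 + 20931) + 88*(3/2 - 38) = 52064 + 88*(-73/2) = 52064 - 3212 = 48852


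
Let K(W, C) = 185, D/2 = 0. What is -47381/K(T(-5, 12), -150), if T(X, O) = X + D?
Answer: -47381/185 ≈ -256.11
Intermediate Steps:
D = 0 (D = 2*0 = 0)
T(X, O) = X (T(X, O) = X + 0 = X)
-47381/K(T(-5, 12), -150) = -47381/185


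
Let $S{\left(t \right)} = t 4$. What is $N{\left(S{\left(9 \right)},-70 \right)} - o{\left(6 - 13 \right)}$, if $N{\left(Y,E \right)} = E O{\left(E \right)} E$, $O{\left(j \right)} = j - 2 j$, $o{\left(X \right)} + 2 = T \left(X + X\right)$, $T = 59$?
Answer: $343828$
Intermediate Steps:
$S{\left(t \right)} = 4 t$
$o{\left(X \right)} = -2 + 118 X$ ($o{\left(X \right)} = -2 + 59 \left(X + X\right) = -2 + 59 \cdot 2 X = -2 + 118 X$)
$O{\left(j \right)} = - j$
$N{\left(Y,E \right)} = - E^{3}$ ($N{\left(Y,E \right)} = E \left(- E\right) E = - E^{2} E = - E^{3}$)
$N{\left(S{\left(9 \right)},-70 \right)} - o{\left(6 - 13 \right)} = - \left(-70\right)^{3} - \left(-2 + 118 \left(6 - 13\right)\right) = \left(-1\right) \left(-343000\right) - \left(-2 + 118 \left(-7\right)\right) = 343000 - \left(-2 - 826\right) = 343000 - -828 = 343000 + 828 = 343828$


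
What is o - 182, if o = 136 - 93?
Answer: -139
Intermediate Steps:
o = 43
o - 182 = 43 - 182 = -139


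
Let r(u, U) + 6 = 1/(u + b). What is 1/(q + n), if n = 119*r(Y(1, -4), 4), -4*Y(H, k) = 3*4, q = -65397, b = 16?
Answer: -13/859324 ≈ -1.5128e-5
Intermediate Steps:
Y(H, k) = -3 (Y(H, k) = -3*4/4 = -¼*12 = -3)
r(u, U) = -6 + 1/(16 + u) (r(u, U) = -6 + 1/(u + 16) = -6 + 1/(16 + u))
n = -9163/13 (n = 119*((-95 - 6*(-3))/(16 - 3)) = 119*((-95 + 18)/13) = 119*((1/13)*(-77)) = 119*(-77/13) = -9163/13 ≈ -704.85)
1/(q + n) = 1/(-65397 - 9163/13) = 1/(-859324/13) = -13/859324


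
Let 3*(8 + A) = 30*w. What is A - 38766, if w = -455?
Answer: -43324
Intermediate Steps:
A = -4558 (A = -8 + (30*(-455))/3 = -8 + (1/3)*(-13650) = -8 - 4550 = -4558)
A - 38766 = -4558 - 38766 = -43324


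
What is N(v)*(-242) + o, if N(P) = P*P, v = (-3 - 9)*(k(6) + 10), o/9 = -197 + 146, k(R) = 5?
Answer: -7841259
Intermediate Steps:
o = -459 (o = 9*(-197 + 146) = 9*(-51) = -459)
v = -180 (v = (-3 - 9)*(5 + 10) = -12*15 = -180)
N(P) = P²
N(v)*(-242) + o = (-180)²*(-242) - 459 = 32400*(-242) - 459 = -7840800 - 459 = -7841259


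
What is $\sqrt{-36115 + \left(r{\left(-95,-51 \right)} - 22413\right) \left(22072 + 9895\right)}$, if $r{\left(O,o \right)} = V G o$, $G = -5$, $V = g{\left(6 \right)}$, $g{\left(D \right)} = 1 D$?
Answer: $4 i \sqrt{41725186} \approx 25838.0 i$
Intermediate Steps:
$g{\left(D \right)} = D$
$V = 6$
$r{\left(O,o \right)} = - 30 o$ ($r{\left(O,o \right)} = 6 \left(-5\right) o = - 30 o$)
$\sqrt{-36115 + \left(r{\left(-95,-51 \right)} - 22413\right) \left(22072 + 9895\right)} = \sqrt{-36115 + \left(\left(-30\right) \left(-51\right) - 22413\right) \left(22072 + 9895\right)} = \sqrt{-36115 + \left(1530 - 22413\right) 31967} = \sqrt{-36115 - 667566861} = \sqrt{-667602976} = 4 i \sqrt{41725186}$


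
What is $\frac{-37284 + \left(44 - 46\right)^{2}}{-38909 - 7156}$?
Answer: $\frac{7456}{9213} \approx 0.80929$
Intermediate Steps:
$\frac{-37284 + \left(44 - 46\right)^{2}}{-38909 - 7156} = \frac{-37284 + \left(-2\right)^{2}}{-46065} = \left(-37284 + 4\right) \left(- \frac{1}{46065}\right) = \left(-37280\right) \left(- \frac{1}{46065}\right) = \frac{7456}{9213}$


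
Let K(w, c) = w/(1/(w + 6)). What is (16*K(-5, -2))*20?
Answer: -1600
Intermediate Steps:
K(w, c) = w*(6 + w) (K(w, c) = w/(1/(6 + w)) = w*(6 + w))
(16*K(-5, -2))*20 = (16*(-5*(6 - 5)))*20 = (16*(-5*1))*20 = (16*(-5))*20 = -80*20 = -1600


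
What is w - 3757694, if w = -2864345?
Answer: -6622039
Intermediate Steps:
w - 3757694 = -2864345 - 3757694 = -6622039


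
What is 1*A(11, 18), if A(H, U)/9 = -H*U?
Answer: -1782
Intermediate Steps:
A(H, U) = -9*H*U (A(H, U) = 9*(-H*U) = -9*H*U)
1*A(11, 18) = 1*(-9*11*18) = 1*(-1782) = -1782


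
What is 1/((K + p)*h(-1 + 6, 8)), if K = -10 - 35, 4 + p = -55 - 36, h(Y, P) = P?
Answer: -1/1120 ≈ -0.00089286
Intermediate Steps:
p = -95 (p = -4 + (-55 - 36) = -4 - 91 = -95)
K = -45
1/((K + p)*h(-1 + 6, 8)) = 1/((-45 - 95)*8) = 1/(-140*8) = 1/(-1120) = -1/1120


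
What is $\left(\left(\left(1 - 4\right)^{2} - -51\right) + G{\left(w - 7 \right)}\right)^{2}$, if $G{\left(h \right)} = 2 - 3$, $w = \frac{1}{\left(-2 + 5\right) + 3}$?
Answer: $3481$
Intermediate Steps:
$w = \frac{1}{6}$ ($w = \frac{1}{3 + 3} = \frac{1}{6} \approx 0.16667$)
$G{\left(h \right)} = -1$ ($G{\left(h \right)} = 2 - 3 = -1$)
$\left(\left(\left(1 - 4\right)^{2} - -51\right) + G{\left(w - 7 \right)}\right)^{2} = \left(\left(\left(1 - 4\right)^{2} - -51\right) - 1\right)^{2} = \left(\left(\left(-3\right)^{2} + 51\right) - 1\right)^{2} = \left(\left(9 + 51\right) - 1\right)^{2} = \left(60 - 1\right)^{2} = 59^{2} = 3481$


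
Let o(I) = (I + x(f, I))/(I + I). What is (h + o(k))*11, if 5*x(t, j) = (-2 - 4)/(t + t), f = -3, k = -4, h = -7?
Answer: -2871/40 ≈ -71.775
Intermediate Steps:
x(t, j) = -3/(5*t) (x(t, j) = ((-2 - 4)/(t + t))/5 = (-6*1/(2*t))/5 = (-3/t)/5 = -3/(5*t))
o(I) = (⅕ + I)/(2*I) (o(I) = (I - ⅗/(-3))/(I + I) = (I - ⅗*(-⅓))/((2*I)) = (I + ⅕)*(1/(2*I)) = (⅕ + I)*(1/(2*I)) = (⅕ + I)/(2*I))
(h + o(k))*11 = (-7 + (⅒)*(1 + 5*(-4))/(-4))*11 = (-7 + (⅒)*(-¼)*(1 - 20))*11 = (-7 + (⅒)*(-¼)*(-19))*11 = (-7 + 19/40)*11 = -261/40*11 = -2871/40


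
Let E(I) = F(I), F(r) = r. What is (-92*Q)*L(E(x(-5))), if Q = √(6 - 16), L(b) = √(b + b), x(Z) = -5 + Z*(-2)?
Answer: -920*I ≈ -920.0*I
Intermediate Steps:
x(Z) = -5 - 2*Z
E(I) = I
L(b) = √2*√b (L(b) = √(2*b) = √2*√b)
Q = I*√10 (Q = √(-10) = I*√10 ≈ 3.1623*I)
(-92*Q)*L(E(x(-5))) = (-92*I*√10)*(√2*√(-5 - 2*(-5))) = (-92*I*√10)*(√2*√(-5 + 10)) = (-92*I*√10)*(√2*√5) = (-92*I*√10)*√10 = -920*I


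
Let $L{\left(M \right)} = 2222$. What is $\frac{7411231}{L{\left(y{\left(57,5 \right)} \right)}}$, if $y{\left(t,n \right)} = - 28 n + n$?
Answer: $\frac{7411231}{2222} \approx 3335.4$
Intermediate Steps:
$y{\left(t,n \right)} = - 27 n$
$\frac{7411231}{L{\left(y{\left(57,5 \right)} \right)}} = \frac{7411231}{2222}$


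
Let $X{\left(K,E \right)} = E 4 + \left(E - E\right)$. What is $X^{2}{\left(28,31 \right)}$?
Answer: $15376$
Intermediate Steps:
$X{\left(K,E \right)} = 4 E$ ($X{\left(K,E \right)} = 4 E + 0 = 4 E$)
$X^{2}{\left(28,31 \right)} = \left(4 \cdot 31\right)^{2} = 124^{2} = 15376$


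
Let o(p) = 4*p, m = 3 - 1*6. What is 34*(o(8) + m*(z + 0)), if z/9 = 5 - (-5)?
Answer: -8092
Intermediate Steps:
m = -3 (m = 3 - 6 = -3)
z = 90 (z = 9*(5 - (-5)) = 9*(5 - 1*(-5)) = 9*(5 + 5) = 9*10 = 90)
34*(o(8) + m*(z + 0)) = 34*(4*8 - 3*(90 + 0)) = 34*(32 - 3*90) = 34*(32 - 270) = 34*(-238) = -8092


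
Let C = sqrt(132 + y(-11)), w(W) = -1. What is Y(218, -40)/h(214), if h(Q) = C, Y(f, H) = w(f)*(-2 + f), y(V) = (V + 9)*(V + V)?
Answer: -54*sqrt(11)/11 ≈ -16.282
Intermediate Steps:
y(V) = 2*V*(9 + V) (y(V) = (9 + V)*(2*V) = 2*V*(9 + V))
Y(f, H) = 2 - f (Y(f, H) = -(-2 + f) = 2 - f)
C = 4*sqrt(11) (C = sqrt(132 + 2*(-11)*(9 - 11)) = sqrt(132 + 2*(-11)*(-2)) = sqrt(132 + 44) = sqrt(176) = 4*sqrt(11) ≈ 13.266)
h(Q) = 4*sqrt(11)
Y(218, -40)/h(214) = (2 - 1*218)/((4*sqrt(11))) = (2 - 218)*(sqrt(11)/44) = -54*sqrt(11)/11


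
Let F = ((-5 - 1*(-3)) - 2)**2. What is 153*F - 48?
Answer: 2400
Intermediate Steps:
F = 16 (F = ((-5 + 3) - 2)**2 = (-2 - 2)**2 = (-4)**2 = 16)
153*F - 48 = 153*16 - 48 = 2448 - 48 = 2400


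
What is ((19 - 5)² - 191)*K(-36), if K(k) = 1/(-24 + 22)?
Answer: -5/2 ≈ -2.5000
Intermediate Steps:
K(k) = -½ (K(k) = 1/(-2) = -½)
((19 - 5)² - 191)*K(-36) = ((19 - 5)² - 191)*(-½) = (14² - 191)*(-½) = (196 - 191)*(-½) = 5*(-½) = -5/2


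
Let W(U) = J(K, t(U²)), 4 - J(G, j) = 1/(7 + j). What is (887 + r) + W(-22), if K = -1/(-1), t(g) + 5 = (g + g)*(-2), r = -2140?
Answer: -2415565/1934 ≈ -1249.0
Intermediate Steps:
t(g) = -5 - 4*g (t(g) = -5 + (g + g)*(-2) = -5 + (2*g)*(-2) = -5 - 4*g)
K = 1 (K = -1*(-1) = 1)
J(G, j) = 4 - 1/(7 + j)
W(U) = (7 - 16*U²)/(2 - 4*U²) (W(U) = (27 + 4*(-5 - 4*U²))/(7 + (-5 - 4*U²)) = (27 + (-20 - 16*U²))/(2 - 4*U²) = (7 - 16*U²)/(2 - 4*U²))
(887 + r) + W(-22) = (887 - 2140) + (-7 + 16*(-22)²)/(2*(-1 + 2*(-22)²)) = -1253 + (-7 + 16*484)/(2*(-1 + 2*484)) = -1253 + (-7 + 7744)/(2*(-1 + 968)) = -1253 + (½)*7737/967 = -1253 + (½)*(1/967)*7737 = -1253 + 7737/1934 = -2415565/1934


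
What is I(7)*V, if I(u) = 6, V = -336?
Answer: -2016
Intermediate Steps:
I(7)*V = 6*(-336) = -2016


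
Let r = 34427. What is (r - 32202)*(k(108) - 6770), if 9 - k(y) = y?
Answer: -15283525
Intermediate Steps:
k(y) = 9 - y
(r - 32202)*(k(108) - 6770) = (34427 - 32202)*((9 - 1*108) - 6770) = 2225*((9 - 108) - 6770) = 2225*(-99 - 6770) = 2225*(-6869) = -15283525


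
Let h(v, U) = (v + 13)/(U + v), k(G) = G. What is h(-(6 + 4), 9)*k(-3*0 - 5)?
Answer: 15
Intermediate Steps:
h(v, U) = (13 + v)/(U + v)
h(-(6 + 4), 9)*k(-3*0 - 5) = ((13 - (6 + 4))/(9 - (6 + 4)))*(-3*0 - 5) = ((13 - 1*10)/(9 - 1*10))*(0 - 5) = ((13 - 10)/(9 - 10))*(-5) = (3/(-1))*(-5) = -1*3*(-5) = -3*(-5) = 15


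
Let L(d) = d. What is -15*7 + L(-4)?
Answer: -109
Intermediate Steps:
-15*7 + L(-4) = -15*7 - 4 = -105 - 4 = -109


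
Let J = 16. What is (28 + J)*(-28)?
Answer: -1232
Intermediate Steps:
(28 + J)*(-28) = (28 + 16)*(-28) = 44*(-28) = -1232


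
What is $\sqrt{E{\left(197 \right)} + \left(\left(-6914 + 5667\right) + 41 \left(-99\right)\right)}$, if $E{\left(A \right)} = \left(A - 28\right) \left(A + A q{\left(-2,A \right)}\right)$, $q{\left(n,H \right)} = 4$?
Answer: $\sqrt{161159} \approx 401.45$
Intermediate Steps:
$E{\left(A \right)} = 5 A \left(-28 + A\right)$ ($E{\left(A \right)} = \left(A - 28\right) \left(A + A 4\right) = \left(-28 + A\right) \left(A + 4 A\right) = \left(-28 + A\right) 5 A = 5 A \left(-28 + A\right)$)
$\sqrt{E{\left(197 \right)} + \left(\left(-6914 + 5667\right) + 41 \left(-99\right)\right)} = \sqrt{5 \cdot 197 \left(-28 + 197\right) + \left(\left(-6914 + 5667\right) + 41 \left(-99\right)\right)} = \sqrt{5 \cdot 197 \cdot 169 - 5306} = \sqrt{166465 - 5306} = \sqrt{161159}$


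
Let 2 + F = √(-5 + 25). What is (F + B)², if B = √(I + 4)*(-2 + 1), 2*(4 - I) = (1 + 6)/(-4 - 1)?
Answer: (20 + √870 - 20*√5)²/100 ≈ 0.22795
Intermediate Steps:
I = 47/10 (I = 4 - (1 + 6)/(2*(-4 - 1)) = 4 - 7/(2*(-5)) = 4 - 7*(-1)/(2*5) = 4 - ½*(-7/5) = 4 + 7/10 = 47/10 ≈ 4.7000)
F = -2 + 2*√5 (F = -2 + √(-5 + 25) = -2 + √20 = -2 + 2*√5 ≈ 2.4721)
B = -√870/10 (B = √(47/10 + 4)*(-2 + 1) = √(87/10)*(-1) = (√870/10)*(-1) = -√870/10 ≈ -2.9496)
(F + B)² = ((-2 + 2*√5) - √870/10)² = (-2 + 2*√5 - √870/10)²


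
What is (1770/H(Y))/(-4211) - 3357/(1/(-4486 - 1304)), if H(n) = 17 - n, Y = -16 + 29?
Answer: 163698665775/8422 ≈ 1.9437e+7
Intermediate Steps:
Y = 13
(1770/H(Y))/(-4211) - 3357/(1/(-4486 - 1304)) = (1770/(17 - 1*13))/(-4211) - 3357/(1/(-4486 - 1304)) = (1770/(17 - 13))*(-1/4211) - 3357/(1/(-5790)) = (1770/4)*(-1/4211) - 3357/(-1/5790) = (1770*(1/4))*(-1/4211) - 3357*(-5790) = (885/2)*(-1/4211) + 19437030 = -885/8422 + 19437030 = 163698665775/8422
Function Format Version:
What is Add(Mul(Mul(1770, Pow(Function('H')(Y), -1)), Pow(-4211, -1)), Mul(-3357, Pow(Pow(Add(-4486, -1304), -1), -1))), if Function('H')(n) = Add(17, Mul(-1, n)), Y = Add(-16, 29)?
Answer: Rational(163698665775, 8422) ≈ 1.9437e+7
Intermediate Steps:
Y = 13
Add(Mul(Mul(1770, Pow(Function('H')(Y), -1)), Pow(-4211, -1)), Mul(-3357, Pow(Pow(Add(-4486, -1304), -1), -1))) = Add(Mul(Mul(1770, Pow(Add(17, Mul(-1, 13)), -1)), Pow(-4211, -1)), Mul(-3357, Pow(Pow(Add(-4486, -1304), -1), -1))) = Add(Mul(Mul(1770, Pow(Add(17, -13), -1)), Rational(-1, 4211)), Mul(-3357, Pow(Pow(-5790, -1), -1))) = Add(Mul(Mul(1770, Pow(4, -1)), Rational(-1, 4211)), Mul(-3357, Pow(Rational(-1, 5790), -1))) = Add(Mul(Mul(1770, Rational(1, 4)), Rational(-1, 4211)), Mul(-3357, -5790)) = Add(Mul(Rational(885, 2), Rational(-1, 4211)), 19437030) = Add(Rational(-885, 8422), 19437030) = Rational(163698665775, 8422)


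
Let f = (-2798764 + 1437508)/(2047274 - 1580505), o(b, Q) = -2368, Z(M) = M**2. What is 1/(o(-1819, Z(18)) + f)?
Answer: -466769/1106670248 ≈ -0.00042178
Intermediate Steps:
f = -1361256/466769 ≈ -2.9163
1/(o(-1819, Z(18)) + f) = 1/(-2368 - 1361256/466769) = 1/(-1106670248/466769) = -466769/1106670248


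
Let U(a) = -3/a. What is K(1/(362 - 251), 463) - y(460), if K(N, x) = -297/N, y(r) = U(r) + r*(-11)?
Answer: -12837217/460 ≈ -27907.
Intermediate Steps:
y(r) = -11*r - 3/r (y(r) = -3/r + r*(-11) = -3/r - 11*r = -11*r - 3/r)
K(1/(362 - 251), 463) - y(460) = -297/(1/(362 - 251)) - (-11*460 - 3/460) = -297/(1/111) - (-5060 - 3*1/460) = -297/1/111 - (-5060 - 3/460) = -297*111 - 1*(-2327603/460) = -32967 + 2327603/460 = -12837217/460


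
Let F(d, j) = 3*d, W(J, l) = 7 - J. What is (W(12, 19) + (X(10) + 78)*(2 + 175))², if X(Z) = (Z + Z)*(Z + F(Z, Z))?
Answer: 24149470801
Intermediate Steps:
X(Z) = 8*Z² (X(Z) = (Z + Z)*(Z + 3*Z) = (2*Z)*(4*Z) = 8*Z²)
(W(12, 19) + (X(10) + 78)*(2 + 175))² = ((7 - 1*12) + (8*10² + 78)*(2 + 175))² = ((7 - 12) + (8*100 + 78)*177)² = (-5 + (800 + 78)*177)² = (-5 + 878*177)² = (-5 + 155406)² = 155401² = 24149470801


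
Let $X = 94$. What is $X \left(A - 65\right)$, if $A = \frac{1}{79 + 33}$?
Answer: $- \frac{342113}{56} \approx -6109.2$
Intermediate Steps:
$A = \frac{1}{112} \approx 0.0089286$
$X \left(A - 65\right) = 94 \left(\frac{1}{112} - 65\right) = 94 \left(- \frac{7279}{112}\right) = - \frac{342113}{56}$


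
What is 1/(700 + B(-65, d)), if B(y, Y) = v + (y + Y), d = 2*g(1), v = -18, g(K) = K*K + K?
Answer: 1/621 ≈ 0.0016103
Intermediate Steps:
g(K) = K + K² (g(K) = K² + K = K + K²)
d = 4 (d = 2*(1*(1 + 1)) = 2*(1*2) = 2*2 = 4)
B(y, Y) = -18 + Y + y (B(y, Y) = -18 + (y + Y) = -18 + (Y + y) = -18 + Y + y)
1/(700 + B(-65, d)) = 1/(700 + (-18 + 4 - 65)) = 1/(700 - 79) = 1/621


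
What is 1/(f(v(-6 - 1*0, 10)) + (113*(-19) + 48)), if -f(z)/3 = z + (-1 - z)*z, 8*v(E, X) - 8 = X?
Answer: -16/33341 ≈ -0.00047989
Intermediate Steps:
v(E, X) = 1 + X/8
f(z) = -3*z - 3*z*(-1 - z) (f(z) = -3*(z + (-1 - z)*z) = -3*(z + z*(-1 - z)) = -3*z - 3*z*(-1 - z))
1/(f(v(-6 - 1*0, 10)) + (113*(-19) + 48)) = 1/(3*(1 + (1/8)*10)**2 + (113*(-19) + 48)) = 1/(3*(1 + 5/4)**2 + (-2147 + 48)) = 1/(3*(9/4)**2 - 2099) = 1/(3*(81/16) - 2099) = 1/(243/16 - 2099) = 1/(-33341/16) = -16/33341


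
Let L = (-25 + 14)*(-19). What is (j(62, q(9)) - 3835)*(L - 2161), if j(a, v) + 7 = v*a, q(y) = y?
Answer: 6410368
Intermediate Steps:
j(a, v) = -7 + a*v (j(a, v) = -7 + v*a = -7 + a*v)
L = 209 (L = -11*(-19) = 209)
(j(62, q(9)) - 3835)*(L - 2161) = ((-7 + 62*9) - 3835)*(209 - 2161) = ((-7 + 558) - 3835)*(-1952) = (551 - 3835)*(-1952) = -3284*(-1952) = 6410368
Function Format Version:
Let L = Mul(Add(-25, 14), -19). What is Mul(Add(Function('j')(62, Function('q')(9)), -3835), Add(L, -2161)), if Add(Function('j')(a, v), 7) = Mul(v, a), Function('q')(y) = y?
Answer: 6410368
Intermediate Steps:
Function('j')(a, v) = Add(-7, Mul(a, v)) (Function('j')(a, v) = Add(-7, Mul(v, a)) = Add(-7, Mul(a, v)))
L = 209 (L = Mul(-11, -19) = 209)
Mul(Add(Function('j')(62, Function('q')(9)), -3835), Add(L, -2161)) = Mul(Add(Add(-7, Mul(62, 9)), -3835), Add(209, -2161)) = Mul(Add(Add(-7, 558), -3835), -1952) = Mul(Add(551, -3835), -1952) = Mul(-3284, -1952) = 6410368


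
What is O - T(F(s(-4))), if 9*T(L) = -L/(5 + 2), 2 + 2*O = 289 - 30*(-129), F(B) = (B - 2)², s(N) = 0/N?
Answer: 261899/126 ≈ 2078.6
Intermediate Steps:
s(N) = 0
F(B) = (-2 + B)²
O = 4157/2 (O = -1 + (289 - 30*(-129))/2 = -1 + (289 + 3870)/2 = -1 + (½)*4159 = -1 + 4159/2 = 4157/2 ≈ 2078.5)
T(L) = -L/63 (T(L) = (-L/(5 + 2))/9 = (-L/7)/9 = -L/63)
O - T(F(s(-4))) = 4157/2 - (-1)*(-2 + 0)²/63 = 4157/2 - (-1)*(-2)²/63 = 4157/2 - (-1)*4/63 = 4157/2 - 1*(-4/63) = 4157/2 + 4/63 = 261899/126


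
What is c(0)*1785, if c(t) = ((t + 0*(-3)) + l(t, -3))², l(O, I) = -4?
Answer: 28560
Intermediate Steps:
c(t) = (-4 + t)² (c(t) = ((t + 0*(-3)) - 4)² = ((t + 0) - 4)² = (t - 4)² = (-4 + t)²)
c(0)*1785 = (-4 + 0)²*1785 = (-4)²*1785 = 16*1785 = 28560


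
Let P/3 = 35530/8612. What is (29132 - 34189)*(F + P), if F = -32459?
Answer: 706539559063/4306 ≈ 1.6408e+8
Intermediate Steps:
P = 53295/4306 (P = 3*(35530/8612) = 3*(35530*(1/8612)) = 3*(17765/4306) = 53295/4306 ≈ 12.377)
(29132 - 34189)*(F + P) = (29132 - 34189)*(-32459 + 53295/4306) = -5057*(-139715159/4306) = 706539559063/4306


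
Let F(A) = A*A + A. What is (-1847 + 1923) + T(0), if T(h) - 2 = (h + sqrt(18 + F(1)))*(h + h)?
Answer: 78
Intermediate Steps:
F(A) = A + A**2 (F(A) = A**2 + A = A + A**2)
T(h) = 2 + 2*h*(h + 2*sqrt(5)) (T(h) = 2 + (h + sqrt(18 + 1*(1 + 1)))*(h + h) = 2 + (h + sqrt(18 + 1*2))*(2*h) = 2 + (h + sqrt(18 + 2))*(2*h) = 2 + (h + sqrt(20))*(2*h) = 2 + (h + 2*sqrt(5))*(2*h) = 2 + 2*h*(h + 2*sqrt(5)))
(-1847 + 1923) + T(0) = (-1847 + 1923) + (2 + 2*0**2 + 4*0*sqrt(5)) = 76 + (2 + 2*0 + 0) = 76 + (2 + 0 + 0) = 76 + 2 = 78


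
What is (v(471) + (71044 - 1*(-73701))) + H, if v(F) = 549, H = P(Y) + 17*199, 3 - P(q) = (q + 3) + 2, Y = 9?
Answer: 148666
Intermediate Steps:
P(q) = -2 - q (P(q) = 3 - ((q + 3) + 2) = 3 - ((3 + q) + 2) = 3 - (5 + q) = 3 + (-5 - q) = -2 - q)
H = 3372 (H = (-2 - 1*9) + 17*199 = (-2 - 9) + 3383 = -11 + 3383 = 3372)
(v(471) + (71044 - 1*(-73701))) + H = (549 + (71044 - 1*(-73701))) + 3372 = (549 + (71044 + 73701)) + 3372 = (549 + 144745) + 3372 = 145294 + 3372 = 148666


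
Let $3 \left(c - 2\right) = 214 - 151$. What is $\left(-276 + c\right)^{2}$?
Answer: $64009$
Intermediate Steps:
$c = 23$ ($c = 2 + \frac{214 - 151}{3} = 2 + \frac{1}{3} \cdot 63 = 2 + 21 = 23$)
$\left(-276 + c\right)^{2} = \left(-276 + 23\right)^{2} = \left(-253\right)^{2} = 64009$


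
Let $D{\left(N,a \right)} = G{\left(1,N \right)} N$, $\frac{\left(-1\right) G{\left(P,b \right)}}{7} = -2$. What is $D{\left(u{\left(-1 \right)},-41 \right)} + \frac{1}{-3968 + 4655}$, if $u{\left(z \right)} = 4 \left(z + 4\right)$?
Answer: $\frac{115417}{687} \approx 168.0$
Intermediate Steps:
$u{\left(z \right)} = 16 + 4 z$ ($u{\left(z \right)} = 4 \left(4 + z\right) = 16 + 4 z$)
$G{\left(P,b \right)} = 14$ ($G{\left(P,b \right)} = \left(-7\right) \left(-2\right) = 14$)
$D{\left(N,a \right)} = 14 N$
$D{\left(u{\left(-1 \right)},-41 \right)} + \frac{1}{-3968 + 4655} = 14 \left(16 + 4 \left(-1\right)\right) + \frac{1}{-3968 + 4655} = 14 \left(16 - 4\right) + \frac{1}{687} = 14 \cdot 12 + \frac{1}{687} = 168 + \frac{1}{687} = \frac{115417}{687}$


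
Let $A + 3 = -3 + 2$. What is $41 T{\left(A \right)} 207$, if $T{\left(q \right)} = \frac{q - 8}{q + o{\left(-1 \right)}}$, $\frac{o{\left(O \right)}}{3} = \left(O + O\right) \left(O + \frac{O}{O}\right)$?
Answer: $25461$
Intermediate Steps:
$A = -4$ ($A = -3 + \left(-3 + 2\right) = -3 - 1 = -4$)
$o{\left(O \right)} = 6 O \left(1 + O\right)$ ($o{\left(O \right)} = 3 \left(O + O\right) \left(O + \frac{O}{O}\right) = 3 \cdot 2 O \left(O + 1\right) = 3 \cdot 2 O \left(1 + O\right) = 6 O \left(1 + O\right)$)
$T{\left(q \right)} = \frac{-8 + q}{q}$ ($T{\left(q \right)} = \frac{q - 8}{q + 6 \left(-1\right) \left(1 - 1\right)} = \frac{-8 + q}{q + 6 \left(-1\right) 0} = \frac{-8 + q}{q + 0} = \frac{-8 + q}{q}$)
$41 T{\left(A \right)} 207 = 41 \frac{-8 - 4}{-4} \cdot 207 = 41 \left(\left(- \frac{1}{4}\right) \left(-12\right)\right) 207 = 41 \cdot 3 \cdot 207 = 123 \cdot 207 = 25461$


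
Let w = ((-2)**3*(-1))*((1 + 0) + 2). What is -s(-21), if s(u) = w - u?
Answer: -45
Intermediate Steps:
w = 24 (w = (-8*(-1))*(1 + 2) = 8*3 = 24)
s(u) = 24 - u
-s(-21) = -(24 - 1*(-21)) = -(24 + 21) = -1*45 = -45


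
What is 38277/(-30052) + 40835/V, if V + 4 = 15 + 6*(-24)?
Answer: -1232264261/3996916 ≈ -308.30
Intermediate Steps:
V = -133 (V = -4 + (15 + 6*(-24)) = -4 + (15 - 144) = -4 - 129 = -133)
38277/(-30052) + 40835/V = 38277/(-30052) + 40835/(-133) = 38277*(-1/30052) + 40835*(-1/133) = -38277/30052 - 40835/133 = -1232264261/3996916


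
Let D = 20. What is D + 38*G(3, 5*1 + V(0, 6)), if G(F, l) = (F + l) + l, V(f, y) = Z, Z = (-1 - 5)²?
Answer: 3250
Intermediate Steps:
Z = 36 (Z = (-6)² = 36)
V(f, y) = 36
G(F, l) = F + 2*l
D + 38*G(3, 5*1 + V(0, 6)) = 20 + 38*(3 + 2*(5*1 + 36)) = 20 + 38*(3 + 2*(5 + 36)) = 20 + 38*(3 + 2*41) = 20 + 38*(3 + 82) = 20 + 38*85 = 20 + 3230 = 3250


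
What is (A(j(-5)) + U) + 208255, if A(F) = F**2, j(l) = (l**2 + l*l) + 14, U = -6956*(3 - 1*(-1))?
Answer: 184527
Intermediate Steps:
U = -27824 (U = -6956*(3 + 1) = -6956*4 = -27824)
j(l) = 14 + 2*l**2 (j(l) = (l**2 + l**2) + 14 = 2*l**2 + 14 = 14 + 2*l**2)
(A(j(-5)) + U) + 208255 = ((14 + 2*(-5)**2)**2 - 27824) + 208255 = ((14 + 2*25)**2 - 27824) + 208255 = ((14 + 50)**2 - 27824) + 208255 = (64**2 - 27824) + 208255 = (4096 - 27824) + 208255 = -23728 + 208255 = 184527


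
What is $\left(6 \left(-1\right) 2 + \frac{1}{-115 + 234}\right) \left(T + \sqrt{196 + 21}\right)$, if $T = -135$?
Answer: $\frac{192645}{119} - \frac{1427 \sqrt{217}}{119} \approx 1442.2$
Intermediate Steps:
$\left(6 \left(-1\right) 2 + \frac{1}{-115 + 234}\right) \left(T + \sqrt{196 + 21}\right) = \left(6 \left(-1\right) 2 + \frac{1}{-115 + 234}\right) \left(-135 + \sqrt{196 + 21}\right) = \left(\left(-6\right) 2 + \frac{1}{119}\right) \left(-135 + \sqrt{217}\right) = \left(-12 + \frac{1}{119}\right) \left(-135 + \sqrt{217}\right) = - \frac{1427 \left(-135 + \sqrt{217}\right)}{119} = \frac{192645}{119} - \frac{1427 \sqrt{217}}{119}$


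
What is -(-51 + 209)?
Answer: -158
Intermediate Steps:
-(-51 + 209) = -1*158 = -158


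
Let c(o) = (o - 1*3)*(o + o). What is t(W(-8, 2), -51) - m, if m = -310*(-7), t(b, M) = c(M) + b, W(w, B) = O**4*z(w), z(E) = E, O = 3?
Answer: 2690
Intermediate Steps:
c(o) = 2*o*(-3 + o) (c(o) = (o - 3)*(2*o) = (-3 + o)*(2*o) = 2*o*(-3 + o))
W(w, B) = 81*w (W(w, B) = 3**4*w = 81*w)
t(b, M) = b + 2*M*(-3 + M) (t(b, M) = 2*M*(-3 + M) + b = b + 2*M*(-3 + M))
m = 2170
t(W(-8, 2), -51) - m = (81*(-8) + 2*(-51)*(-3 - 51)) - 1*2170 = (-648 + 2*(-51)*(-54)) - 2170 = (-648 + 5508) - 2170 = 4860 - 2170 = 2690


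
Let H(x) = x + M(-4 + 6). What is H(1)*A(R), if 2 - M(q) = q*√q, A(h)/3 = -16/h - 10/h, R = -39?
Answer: 6 - 4*√2 ≈ 0.34315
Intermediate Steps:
A(h) = -78/h (A(h) = 3*(-16/h - 10/h) = 3*(-26/h) = -78/h)
M(q) = 2 - q^(3/2) (M(q) = 2 - q*√q = 2 - q^(3/2))
H(x) = 2 + x - 2*√2 (H(x) = x + (2 - (-4 + 6)^(3/2)) = x + (2 - 2^(3/2)) = x + (2 - 2*√2) = 2 + x - 2*√2)
H(1)*A(R) = (2 + 1 - 2*√2)*(-78/(-39)) = (3 - 2*√2)*(-78*(-1/39)) = (3 - 2*√2)*2 = 6 - 4*√2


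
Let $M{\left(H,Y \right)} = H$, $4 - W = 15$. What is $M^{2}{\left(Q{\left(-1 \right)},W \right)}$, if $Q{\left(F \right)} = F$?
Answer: $1$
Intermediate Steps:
$W = -11$ ($W = 4 - 15 = -11$)
$M^{2}{\left(Q{\left(-1 \right)},W \right)} = \left(-1\right)^{2} = 1$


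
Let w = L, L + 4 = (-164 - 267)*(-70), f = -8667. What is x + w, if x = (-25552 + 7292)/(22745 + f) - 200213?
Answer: -1196969963/7039 ≈ -1.7005e+5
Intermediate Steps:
L = 30166 (L = -4 + (-164 - 267)*(-70) = -4 - 431*(-70) = -4 + 30170 = 30166)
w = 30166
x = -1409308437/7039 (x = (-25552 + 7292)/(22745 - 8667) - 200213 = -18260/14078 - 200213 = -18260*1/14078 - 200213 = -9130/7039 - 200213 = -1409308437/7039 ≈ -2.0021e+5)
x + w = -1409308437/7039 + 30166 = -1196969963/7039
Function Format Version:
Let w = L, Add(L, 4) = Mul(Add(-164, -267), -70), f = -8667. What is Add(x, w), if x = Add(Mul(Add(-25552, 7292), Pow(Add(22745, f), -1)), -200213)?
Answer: Rational(-1196969963, 7039) ≈ -1.7005e+5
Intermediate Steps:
L = 30166 (L = Add(-4, Mul(Add(-164, -267), -70)) = Add(-4, Mul(-431, -70)) = Add(-4, 30170) = 30166)
w = 30166
x = Rational(-1409308437, 7039) (x = Add(Mul(Add(-25552, 7292), Pow(Add(22745, -8667), -1)), -200213) = Add(Mul(-18260, Pow(14078, -1)), -200213) = Add(Mul(-18260, Rational(1, 14078)), -200213) = Add(Rational(-9130, 7039), -200213) = Rational(-1409308437, 7039) ≈ -2.0021e+5)
Add(x, w) = Add(Rational(-1409308437, 7039), 30166) = Rational(-1196969963, 7039)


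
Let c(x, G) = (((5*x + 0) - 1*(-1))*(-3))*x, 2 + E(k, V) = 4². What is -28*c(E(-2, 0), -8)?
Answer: 83496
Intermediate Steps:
E(k, V) = 14 (E(k, V) = -2 + 4² = -2 + 16 = 14)
c(x, G) = x*(-3 - 15*x) (c(x, G) = ((5*x + 1)*(-3))*x = ((1 + 5*x)*(-3))*x = (-3 - 15*x)*x = x*(-3 - 15*x))
-28*c(E(-2, 0), -8) = -(-84)*14*(1 + 5*14) = -(-84)*14*(1 + 70) = -(-84)*14*71 = -28*(-2982) = 83496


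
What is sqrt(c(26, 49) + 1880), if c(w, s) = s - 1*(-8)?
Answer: sqrt(1937) ≈ 44.011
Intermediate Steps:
c(w, s) = 8 + s (c(w, s) = s + 8 = 8 + s)
sqrt(c(26, 49) + 1880) = sqrt((8 + 49) + 1880) = sqrt(57 + 1880) = sqrt(1937)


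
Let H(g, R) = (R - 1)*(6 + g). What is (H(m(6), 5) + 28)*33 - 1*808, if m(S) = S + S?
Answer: 2492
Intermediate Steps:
m(S) = 2*S
H(g, R) = (-1 + R)*(6 + g)
(H(m(6), 5) + 28)*33 - 1*808 = ((-6 - 2*6 + 6*5 + 5*(2*6)) + 28)*33 - 1*808 = ((-6 - 1*12 + 30 + 5*12) + 28)*33 - 808 = ((-6 - 12 + 30 + 60) + 28)*33 - 808 = (72 + 28)*33 - 808 = 100*33 - 808 = 3300 - 808 = 2492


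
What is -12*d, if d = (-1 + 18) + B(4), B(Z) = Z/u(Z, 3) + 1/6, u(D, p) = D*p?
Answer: -210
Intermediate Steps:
B(Z) = ½ (B(Z) = Z/((Z*3)) + 1/6 = Z/((3*Z)) + 1*(⅙) = Z*(1/(3*Z)) + ⅙ = ⅓ + ⅙ = ½)
d = 35/2 (d = (-1 + 18) + ½ = 17 + ½ = 35/2 ≈ 17.500)
-12*d = -12*35/2 = -210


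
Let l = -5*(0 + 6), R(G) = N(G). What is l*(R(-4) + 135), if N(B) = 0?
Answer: -4050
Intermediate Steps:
R(G) = 0
l = -30 (l = -5*6 = -30)
l*(R(-4) + 135) = -30*(0 + 135) = -30*135 = -4050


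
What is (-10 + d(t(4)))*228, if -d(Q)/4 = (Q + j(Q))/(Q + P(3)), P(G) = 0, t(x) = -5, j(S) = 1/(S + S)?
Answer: -80256/25 ≈ -3210.2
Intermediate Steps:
j(S) = 1/(2*S)
d(Q) = -4*(Q + 1/(2*Q))/Q (d(Q) = -4*(Q + 1/(2*Q))/(Q + 0) = -4*(Q + 1/(2*Q))/Q)
(-10 + d(t(4)))*228 = (-10 + (-4 - 2/(-5)²))*228 = (-10 + (-4 - 2*1/25))*228 = (-10 + (-4 - 2/25))*228 = (-10 - 102/25)*228 = -352/25*228 = -80256/25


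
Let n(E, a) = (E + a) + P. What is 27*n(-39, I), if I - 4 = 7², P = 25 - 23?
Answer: 432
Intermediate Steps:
P = 2
I = 53 (I = 4 + 7² = 4 + 49 = 53)
n(E, a) = 2 + E + a (n(E, a) = (E + a) + 2 = 2 + E + a)
27*n(-39, I) = 27*(2 - 39 + 53) = 27*16 = 432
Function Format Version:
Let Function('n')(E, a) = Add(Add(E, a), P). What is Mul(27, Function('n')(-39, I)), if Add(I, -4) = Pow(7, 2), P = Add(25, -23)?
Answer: 432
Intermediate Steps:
P = 2
I = 53 (I = Add(4, Pow(7, 2)) = Add(4, 49) = 53)
Function('n')(E, a) = Add(2, E, a) (Function('n')(E, a) = Add(Add(E, a), 2) = Add(2, E, a))
Mul(27, Function('n')(-39, I)) = Mul(27, Add(2, -39, 53)) = Mul(27, 16) = 432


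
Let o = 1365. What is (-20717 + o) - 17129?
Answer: -36481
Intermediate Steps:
(-20717 + o) - 17129 = (-20717 + 1365) - 17129 = -19352 - 17129 = -36481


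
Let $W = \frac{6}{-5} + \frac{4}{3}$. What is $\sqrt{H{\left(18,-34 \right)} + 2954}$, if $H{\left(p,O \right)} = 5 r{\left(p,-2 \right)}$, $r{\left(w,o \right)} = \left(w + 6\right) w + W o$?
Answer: $\frac{\sqrt{46014}}{3} \approx 71.503$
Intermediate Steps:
$W = \frac{2}{15}$ ($W = 6 \left(- \frac{1}{5}\right) + 4 \cdot \frac{1}{3} = - \frac{6}{5} + \frac{4}{3} = \frac{2}{15} \approx 0.13333$)
$r{\left(w,o \right)} = \frac{2 o}{15} + w \left(6 + w\right)$ ($r{\left(w,o \right)} = \left(w + 6\right) w + \frac{2 o}{15} = \left(6 + w\right) w + \frac{2 o}{15} = w \left(6 + w\right) + \frac{2 o}{15} = \frac{2 o}{15} + w \left(6 + w\right)$)
$H{\left(p,O \right)} = - \frac{4}{3} + 5 p^{2} + 30 p$ ($H{\left(p,O \right)} = 5 \left(p^{2} + 6 p + \frac{2}{15} \left(-2\right)\right) = 5 \left(p^{2} + 6 p - \frac{4}{15}\right) = 5 \left(- \frac{4}{15} + p^{2} + 6 p\right) = - \frac{4}{3} + 5 p^{2} + 30 p$)
$\sqrt{H{\left(18,-34 \right)} + 2954} = \sqrt{\left(- \frac{4}{3} + 5 \cdot 18^{2} + 30 \cdot 18\right) + 2954} = \sqrt{\left(- \frac{4}{3} + 5 \cdot 324 + 540\right) + 2954} = \sqrt{\left(- \frac{4}{3} + 1620 + 540\right) + 2954} = \sqrt{\frac{6476}{3} + 2954} = \sqrt{\frac{15338}{3}} = \frac{\sqrt{46014}}{3}$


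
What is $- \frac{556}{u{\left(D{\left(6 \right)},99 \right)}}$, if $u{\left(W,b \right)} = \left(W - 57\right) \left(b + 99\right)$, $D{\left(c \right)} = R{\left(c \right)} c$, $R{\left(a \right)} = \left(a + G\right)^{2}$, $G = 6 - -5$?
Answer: $- \frac{278}{166023} \approx -0.0016745$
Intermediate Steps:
$G = 11$ ($G = 6 + 5 = 11$)
$R{\left(a \right)} = \left(11 + a\right)^{2}$ ($R{\left(a \right)} = \left(a + 11\right)^{2} = \left(11 + a\right)^{2}$)
$D{\left(c \right)} = c \left(11 + c\right)^{2}$ ($D{\left(c \right)} = \left(11 + c\right)^{2} c = c \left(11 + c\right)^{2}$)
$u{\left(W,b \right)} = \left(-57 + W\right) \left(99 + b\right)$
$- \frac{556}{u{\left(D{\left(6 \right)},99 \right)}} = - \frac{556}{-5643 - 5643 + 99 \cdot 6 \left(11 + 6\right)^{2} + 6 \left(11 + 6\right)^{2} \cdot 99} = - \frac{556}{-5643 - 5643 + 99 \cdot 6 \cdot 17^{2} + 6 \cdot 17^{2} \cdot 99} = - \frac{556}{-5643 - 5643 + 99 \cdot 6 \cdot 289 + 6 \cdot 289 \cdot 99} = - \frac{556}{-5643 - 5643 + 99 \cdot 1734 + 1734 \cdot 99} = - \frac{556}{-5643 - 5643 + 171666 + 171666} = - \frac{556}{332046} = \left(-556\right) \frac{1}{332046} = - \frac{278}{166023}$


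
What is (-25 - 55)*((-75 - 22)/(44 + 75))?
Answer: 7760/119 ≈ 65.210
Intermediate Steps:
(-25 - 55)*((-75 - 22)/(44 + 75)) = -(-7760)/119 = -80*(-97/119) = 7760/119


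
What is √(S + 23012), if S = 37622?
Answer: √60634 ≈ 246.24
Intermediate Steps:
√(S + 23012) = √(37622 + 23012) = √60634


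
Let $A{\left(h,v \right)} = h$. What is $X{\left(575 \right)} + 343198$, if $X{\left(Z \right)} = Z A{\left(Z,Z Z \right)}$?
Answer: $673823$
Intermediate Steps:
$X{\left(Z \right)} = Z^{2}$ ($X{\left(Z \right)} = Z Z = Z^{2}$)
$X{\left(575 \right)} + 343198 = 575^{2} + 343198 = 330625 + 343198 = 673823$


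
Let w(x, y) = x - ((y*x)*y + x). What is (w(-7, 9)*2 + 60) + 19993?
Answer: 21187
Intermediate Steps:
w(x, y) = -x*y² (w(x, y) = x - ((x*y)*y + x) = x - (x*y² + x) = x - (x + x*y²) = x + (-x - x*y²) = -x*y²)
(w(-7, 9)*2 + 60) + 19993 = (-1*(-7)*9²*2 + 60) + 19993 = (-1*(-7)*81*2 + 60) + 19993 = (567*2 + 60) + 19993 = (1134 + 60) + 19993 = 1194 + 19993 = 21187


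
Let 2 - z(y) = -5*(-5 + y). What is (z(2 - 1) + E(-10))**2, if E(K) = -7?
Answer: 625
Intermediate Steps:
z(y) = -23 + 5*y (z(y) = 2 - (-5)*(-5 + y) = 2 - (25 - 5*y) = 2 + (-25 + 5*y) = -23 + 5*y)
(z(2 - 1) + E(-10))**2 = ((-23 + 5*(2 - 1)) - 7)**2 = ((-23 + 5*1) - 7)**2 = ((-23 + 5) - 7)**2 = (-18 - 7)**2 = (-25)**2 = 625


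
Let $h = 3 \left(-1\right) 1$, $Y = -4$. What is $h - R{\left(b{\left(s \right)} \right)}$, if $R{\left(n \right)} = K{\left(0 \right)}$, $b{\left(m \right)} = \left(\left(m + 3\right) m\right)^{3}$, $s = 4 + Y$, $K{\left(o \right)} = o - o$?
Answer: $-3$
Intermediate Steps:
$K{\left(o \right)} = 0$
$s = 0$ ($s = 4 - 4 = 0$)
$b{\left(m \right)} = m^{3} \left(3 + m\right)^{3}$ ($b{\left(m \right)} = \left(\left(3 + m\right) m\right)^{3} = \left(m \left(3 + m\right)\right)^{3} = m^{3} \left(3 + m\right)^{3}$)
$R{\left(n \right)} = 0$
$h = -3$ ($h = \left(-3\right) 1 = -3$)
$h - R{\left(b{\left(s \right)} \right)} = -3 - 0 = -3 + 0 = -3$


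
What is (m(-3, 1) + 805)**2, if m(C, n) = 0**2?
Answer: 648025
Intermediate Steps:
m(C, n) = 0
(m(-3, 1) + 805)**2 = (0 + 805)**2 = 805**2 = 648025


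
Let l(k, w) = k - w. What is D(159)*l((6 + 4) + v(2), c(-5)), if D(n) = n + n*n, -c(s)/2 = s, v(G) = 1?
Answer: 25440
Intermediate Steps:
c(s) = -2*s
D(n) = n + n²
D(159)*l((6 + 4) + v(2), c(-5)) = (159*(1 + 159))*(((6 + 4) + 1) - (-2)*(-5)) = (159*160)*((10 + 1) - 1*10) = 25440*(11 - 10) = 25440*1 = 25440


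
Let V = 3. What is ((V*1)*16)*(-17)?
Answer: -816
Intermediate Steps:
((V*1)*16)*(-17) = ((3*1)*16)*(-17) = (3*16)*(-17) = 48*(-17) = -816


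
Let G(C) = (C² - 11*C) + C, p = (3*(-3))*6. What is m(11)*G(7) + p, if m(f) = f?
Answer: -285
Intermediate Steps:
p = -54 (p = -9*6 = -54)
G(C) = C² - 10*C
m(11)*G(7) + p = 11*(7*(-10 + 7)) - 54 = 11*(7*(-3)) - 54 = 11*(-21) - 54 = -231 - 54 = -285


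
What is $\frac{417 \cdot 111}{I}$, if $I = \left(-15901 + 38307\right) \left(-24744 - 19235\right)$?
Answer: $- \frac{46287}{985393474} \approx -4.6973 \cdot 10^{-5}$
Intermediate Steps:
$I = -985393474$ ($I = 22406 \left(-43979\right) = -985393474$)
$\frac{417 \cdot 111}{I} = \frac{417 \cdot 111}{-985393474} = 46287 \left(- \frac{1}{985393474}\right) = - \frac{46287}{985393474}$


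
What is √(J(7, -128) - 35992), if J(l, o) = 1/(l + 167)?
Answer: I*√1089693618/174 ≈ 189.72*I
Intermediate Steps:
J(l, o) = 1/(167 + l)
√(J(7, -128) - 35992) = √(1/(167 + 7) - 35992) = √(1/174 - 35992) = √(-6262607/174) = I*√1089693618/174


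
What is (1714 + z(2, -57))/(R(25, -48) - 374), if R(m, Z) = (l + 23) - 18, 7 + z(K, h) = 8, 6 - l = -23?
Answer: -343/68 ≈ -5.0441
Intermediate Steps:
l = 29 (l = 6 - 1*(-23) = 6 + 23 = 29)
z(K, h) = 1 (z(K, h) = -7 + 8 = 1)
R(m, Z) = 34 (R(m, Z) = (29 + 23) - 18 = 52 - 18 = 34)
(1714 + z(2, -57))/(R(25, -48) - 374) = (1714 + 1)/(34 - 374) = 1715/(-340) = 1715*(-1/340) = -343/68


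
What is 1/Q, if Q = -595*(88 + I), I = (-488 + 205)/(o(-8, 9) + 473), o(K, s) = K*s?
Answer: -401/20827975 ≈ -1.9253e-5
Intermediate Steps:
I = -283/401 (I = (-488 + 205)/(-8*9 + 473) = -283/(-72 + 473) = -283/401 ≈ -0.70574)
Q = -20827975/401 (Q = -595*(88 - 283/401) = -595*35005/401 = -20827975/401 ≈ -51940.)
1/Q = 1/(-20827975/401) = -401/20827975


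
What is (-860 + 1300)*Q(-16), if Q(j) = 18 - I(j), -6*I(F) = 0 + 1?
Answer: 23980/3 ≈ 7993.3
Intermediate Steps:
I(F) = -⅙ (I(F) = -(0 + 1)/6 = -⅙*1 = -⅙)
Q(j) = 109/6 (Q(j) = 18 - 1*(-⅙) = 18 + ⅙ = 109/6)
(-860 + 1300)*Q(-16) = (-860 + 1300)*(109/6) = 440*(109/6) = 23980/3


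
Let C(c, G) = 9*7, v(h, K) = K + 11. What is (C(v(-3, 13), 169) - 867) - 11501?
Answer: -12305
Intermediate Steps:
v(h, K) = 11 + K
C(c, G) = 63
(C(v(-3, 13), 169) - 867) - 11501 = (63 - 867) - 11501 = -804 - 11501 = -12305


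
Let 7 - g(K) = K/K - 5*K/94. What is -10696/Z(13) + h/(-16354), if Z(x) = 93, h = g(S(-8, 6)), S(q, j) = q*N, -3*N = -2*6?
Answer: -4110685417/35741667 ≈ -115.01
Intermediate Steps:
N = 4 (N = -(-2)*6/3 = -⅓*(-12) = 4)
S(q, j) = 4*q (S(q, j) = q*4 = 4*q)
g(K) = 6 + 5*K/94 (g(K) = 7 - (K/K - 5*K/94) = 7 - (1 - 5*K*(1/94)) = 7 - (1 - 5*K/94) = 7 + (-1 + 5*K/94) = 6 + 5*K/94)
h = 202/47 (h = 6 + 5*(4*(-8))/94 = 6 + (5/94)*(-32) = 6 - 80/47 = 202/47 ≈ 4.2979)
-10696/Z(13) + h/(-16354) = -10696/93 + (202/47)/(-16354) = -10696*1/93 + (202/47)*(-1/16354) = -10696/93 - 101/384319 = -4110685417/35741667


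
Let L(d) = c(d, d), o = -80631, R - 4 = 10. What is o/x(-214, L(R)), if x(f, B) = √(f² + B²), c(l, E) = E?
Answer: -80631*√11498/22996 ≈ -375.98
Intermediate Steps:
R = 14 (R = 4 + 10 = 14)
L(d) = d
x(f, B) = √(B² + f²)
o/x(-214, L(R)) = -80631/√(14² + (-214)²) = -80631/√(196 + 45796) = -80631*√11498/22996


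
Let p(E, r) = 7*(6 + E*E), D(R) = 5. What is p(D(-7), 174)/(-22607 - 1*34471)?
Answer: -31/8154 ≈ -0.0038018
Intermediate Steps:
p(E, r) = 42 + 7*E² (p(E, r) = 7*(6 + E²) = 42 + 7*E²)
p(D(-7), 174)/(-22607 - 1*34471) = (42 + 7*5²)/(-22607 - 1*34471) = (42 + 7*25)/(-22607 - 34471) = (42 + 175)/(-57078) = 217*(-1/57078) = -31/8154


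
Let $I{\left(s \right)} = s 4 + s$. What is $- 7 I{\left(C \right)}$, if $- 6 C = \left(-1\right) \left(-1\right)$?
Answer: $\frac{35}{6} \approx 5.8333$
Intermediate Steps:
$C = - \frac{1}{6}$ ($C = - \frac{\left(-1\right) \left(-1\right)}{6} = \left(- \frac{1}{6}\right) 1 = - \frac{1}{6} \approx -0.16667$)
$I{\left(s \right)} = 5 s$ ($I{\left(s \right)} = 4 s + s = 5 s$)
$- 7 I{\left(C \right)} = - 7 \cdot 5 \left(- \frac{1}{6}\right) = \left(-7\right) \left(- \frac{5}{6}\right) = \frac{35}{6}$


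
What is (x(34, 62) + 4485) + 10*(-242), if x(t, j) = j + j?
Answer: 2189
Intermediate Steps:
x(t, j) = 2*j
(x(34, 62) + 4485) + 10*(-242) = (2*62 + 4485) + 10*(-242) = (124 + 4485) - 2420 = 4609 - 2420 = 2189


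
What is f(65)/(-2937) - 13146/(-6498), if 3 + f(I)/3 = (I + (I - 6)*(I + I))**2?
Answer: -64793985437/1060257 ≈ -61112.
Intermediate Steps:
f(I) = -9 + 3*(I + 2*I*(-6 + I))**2 (f(I) = -9 + 3*(I + (I - 6)*(I + I))**2 = -9 + 3*(I + (-6 + I)*(2*I))**2 = -9 + 3*(I + 2*I*(-6 + I))**2)
f(65)/(-2937) - 13146/(-6498) = (-9 + 3*65**2*(-11 + 2*65)**2)/(-2937) - 13146/(-6498) = (-9 + 3*4225*(-11 + 130)**2)*(-1/2937) - 13146*(-1/6498) = (-9 + 3*4225*119**2)*(-1/2937) + 2191/1083 = (-9 + 3*4225*14161)*(-1/2937) + 2191/1083 = (-9 + 179490675)*(-1/2937) + 2191/1083 = 179490666*(-1/2937) + 2191/1083 = -59830222/979 + 2191/1083 = -64793985437/1060257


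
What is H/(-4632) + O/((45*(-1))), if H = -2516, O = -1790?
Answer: 140075/3474 ≈ 40.321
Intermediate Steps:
H/(-4632) + O/((45*(-1))) = -2516/(-4632) - 1790/(45*(-1)) = -2516*(-1/4632) - 1790/(-45) = 629/1158 - 1790*(-1/45) = 629/1158 + 358/9 = 140075/3474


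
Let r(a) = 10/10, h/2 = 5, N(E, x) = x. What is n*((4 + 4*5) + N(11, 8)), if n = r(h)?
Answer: 32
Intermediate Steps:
h = 10 (h = 2*5 = 10)
r(a) = 1 (r(a) = 10*(1/10) = 1)
n = 1
n*((4 + 4*5) + N(11, 8)) = 1*((4 + 4*5) + 8) = 1*((4 + 20) + 8) = 1*(24 + 8) = 1*32 = 32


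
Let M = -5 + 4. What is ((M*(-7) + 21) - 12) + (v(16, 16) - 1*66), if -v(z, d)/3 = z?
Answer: -98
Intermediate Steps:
M = -1
v(z, d) = -3*z
((M*(-7) + 21) - 12) + (v(16, 16) - 1*66) = ((-1*(-7) + 21) - 12) + (-3*16 - 1*66) = ((7 + 21) - 12) + (-48 - 66) = (28 - 12) - 114 = 16 - 114 = -98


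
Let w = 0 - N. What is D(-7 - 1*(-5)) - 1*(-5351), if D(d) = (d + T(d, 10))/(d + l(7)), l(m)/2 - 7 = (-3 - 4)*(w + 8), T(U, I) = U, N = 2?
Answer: 96319/18 ≈ 5351.1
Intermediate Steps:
w = -2 (w = 0 - 1*2 = 0 - 2 = -2)
l(m) = -70 (l(m) = 14 + 2*((-3 - 4)*(-2 + 8)) = 14 + 2*(-7*6) = 14 + 2*(-42) = 14 - 84 = -70)
D(d) = 2*d/(-70 + d) (D(d) = (d + d)/(d - 70) = (2*d)/(-70 + d) = 2*d/(-70 + d))
D(-7 - 1*(-5)) - 1*(-5351) = 2*(-7 - 1*(-5))/(-70 + (-7 - 1*(-5))) - 1*(-5351) = 2*(-7 + 5)/(-70 + (-7 + 5)) + 5351 = 2*(-2)/(-70 - 2) + 5351 = 2*(-2)/(-72) + 5351 = 2*(-2)*(-1/72) + 5351 = 1/18 + 5351 = 96319/18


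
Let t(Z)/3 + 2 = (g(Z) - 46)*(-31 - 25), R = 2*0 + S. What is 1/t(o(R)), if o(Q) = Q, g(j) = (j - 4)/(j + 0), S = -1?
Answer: 1/6882 ≈ 0.00014531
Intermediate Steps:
g(j) = (-4 + j)/j
R = -1 (R = 2*0 - 1 = 0 - 1 = -1)
t(Z) = 7722 - 168*(-4 + Z)/Z (t(Z) = -6 + 3*(((-4 + Z)/Z - 46)*(-31 - 25)) = -6 + 3*((-46 + (-4 + Z)/Z)*(-56)) = -6 + 3*(2576 - 56*(-4 + Z)/Z) = -6 + (7728 - 168*(-4 + Z)/Z) = 7722 - 168*(-4 + Z)/Z)
1/t(o(R)) = 1/(7554 + 672/(-1)) = 1/(7554 + 672*(-1)) = 1/(7554 - 672) = 1/6882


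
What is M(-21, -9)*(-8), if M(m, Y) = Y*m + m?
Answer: -1344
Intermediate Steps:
M(m, Y) = m + Y*m
M(-21, -9)*(-8) = -21*(1 - 9)*(-8) = -21*(-8)*(-8) = 168*(-8) = -1344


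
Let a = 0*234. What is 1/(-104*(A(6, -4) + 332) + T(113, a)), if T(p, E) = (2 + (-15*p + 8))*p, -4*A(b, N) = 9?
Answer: -1/224699 ≈ -4.4504e-6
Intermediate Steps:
A(b, N) = -9/4 (A(b, N) = -¼*9 = -9/4)
a = 0
T(p, E) = p*(10 - 15*p) (T(p, E) = (2 + (8 - 15*p))*p = (10 - 15*p)*p = p*(10 - 15*p))
1/(-104*(A(6, -4) + 332) + T(113, a)) = 1/(-104*(-9/4 + 332) + 5*113*(2 - 3*113)) = 1/(-104*1319/4 + 5*113*(2 - 339)) = 1/(-34294 + 5*113*(-337)) = 1/(-34294 - 190405) = 1/(-224699) = -1/224699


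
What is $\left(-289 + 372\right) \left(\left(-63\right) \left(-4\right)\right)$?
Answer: $20916$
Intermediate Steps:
$\left(-289 + 372\right) \left(\left(-63\right) \left(-4\right)\right) = 83 \cdot 252 = 20916$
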